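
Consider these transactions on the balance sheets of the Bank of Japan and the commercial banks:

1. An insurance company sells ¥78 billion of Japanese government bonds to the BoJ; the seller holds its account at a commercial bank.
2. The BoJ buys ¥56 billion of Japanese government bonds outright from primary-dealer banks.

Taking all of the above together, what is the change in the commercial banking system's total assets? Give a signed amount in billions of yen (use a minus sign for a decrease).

BoJ balance sheet:
  Assets:      Securities +¥134B
  Liabilities: Bank reserves +¥134B
Commercial banking system:
  Assets:      Reserves at CB +¥134B, Securities −¥56B
  Liabilities: Checkable deposits +¥78B
Change in total bank assets = +¥78 billion.

+¥78 billion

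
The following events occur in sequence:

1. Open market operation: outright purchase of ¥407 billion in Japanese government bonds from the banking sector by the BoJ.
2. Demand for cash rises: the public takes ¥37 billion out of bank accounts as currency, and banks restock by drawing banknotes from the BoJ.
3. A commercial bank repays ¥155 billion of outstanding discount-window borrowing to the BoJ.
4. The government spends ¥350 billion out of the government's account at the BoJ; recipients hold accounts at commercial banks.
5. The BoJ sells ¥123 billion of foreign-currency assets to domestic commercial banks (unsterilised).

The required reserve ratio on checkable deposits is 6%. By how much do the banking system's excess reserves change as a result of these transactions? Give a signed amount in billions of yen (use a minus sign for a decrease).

+¥423.22 billion

OMO purchase (from banks) ¥407 billion: reserves +¥407B, deposits 0.
Currency withdrawal ¥37 billion: reserves −¥37B, deposits −¥37B.
Discount-window repayment ¥155 billion: reserves −¥155B, deposits 0.
Government spending ¥350 billion: reserves +¥350B, deposits +¥350B.
FX sale ¥123 billion: reserves −¥123B, deposits 0.
Totals: Δreserves = +¥442B, Δdeposits = +¥313B.
Δrequired reserves = 6% × +¥313B = +¥18.78B.
Δexcess reserves = Δreserves − Δrequired = +¥442B − (+¥18.78B) = +¥423.22 billion.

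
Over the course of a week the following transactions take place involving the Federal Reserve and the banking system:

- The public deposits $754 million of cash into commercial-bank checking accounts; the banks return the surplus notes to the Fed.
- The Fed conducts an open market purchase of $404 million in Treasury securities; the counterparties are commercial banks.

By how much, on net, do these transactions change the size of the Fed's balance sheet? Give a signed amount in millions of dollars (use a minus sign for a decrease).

+$404 million

Fed balance sheet:
  Assets:      Securities +$404M
  Liabilities: Bank reserves +$1158M, Currency in circulation −$754M
Commercial banking system:
  Assets:      Reserves at CB +$1158M, Securities −$404M
  Liabilities: Checkable deposits +$754M
Change in total Fed assets = +$404 million.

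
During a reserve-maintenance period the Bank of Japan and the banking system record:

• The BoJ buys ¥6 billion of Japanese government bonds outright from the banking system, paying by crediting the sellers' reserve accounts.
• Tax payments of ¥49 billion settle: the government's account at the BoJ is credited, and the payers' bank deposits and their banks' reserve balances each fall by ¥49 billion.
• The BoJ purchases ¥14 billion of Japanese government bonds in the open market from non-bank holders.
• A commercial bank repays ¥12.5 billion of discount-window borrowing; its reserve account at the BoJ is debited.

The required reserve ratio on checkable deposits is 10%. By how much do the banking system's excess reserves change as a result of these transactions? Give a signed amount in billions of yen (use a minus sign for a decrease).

OMO purchase (from banks) ¥6 billion: reserves +¥6B, deposits 0.
Government account inflow ¥49 billion: reserves −¥49B, deposits −¥49B.
Asset purchase (from non-banks) ¥14 billion: reserves +¥14B, deposits +¥14B.
Discount-window repayment ¥12.5 billion: reserves −¥12.5B, deposits 0.
Totals: Δreserves = −¥41.5B, Δdeposits = −¥35B.
Δrequired reserves = 10% × −¥35B = −¥3.5B.
Δexcess reserves = Δreserves − Δrequired = −¥41.5B − (−¥3.5B) = -¥38 billion.

-¥38 billion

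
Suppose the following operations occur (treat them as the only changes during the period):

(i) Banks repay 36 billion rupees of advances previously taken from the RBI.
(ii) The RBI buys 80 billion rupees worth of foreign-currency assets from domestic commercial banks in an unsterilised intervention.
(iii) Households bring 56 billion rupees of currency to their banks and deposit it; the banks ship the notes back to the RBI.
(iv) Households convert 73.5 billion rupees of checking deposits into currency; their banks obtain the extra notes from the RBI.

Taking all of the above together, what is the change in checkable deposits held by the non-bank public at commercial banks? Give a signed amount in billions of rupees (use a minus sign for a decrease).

-17.5 billion

RBI balance sheet:
  Assets:      Loans to banks −36B, Foreign assets +80B
  Liabilities: Bank reserves +26.5B, Currency in circulation +17.5B
Commercial banking system:
  Assets:      Reserves at CB +26.5B, Foreign assets −80B
  Liabilities: Checkable deposits −17.5B, Borrowings from CB −36B
So the change in checkable deposits held by the non-bank public at commercial banks is -17.5 billion.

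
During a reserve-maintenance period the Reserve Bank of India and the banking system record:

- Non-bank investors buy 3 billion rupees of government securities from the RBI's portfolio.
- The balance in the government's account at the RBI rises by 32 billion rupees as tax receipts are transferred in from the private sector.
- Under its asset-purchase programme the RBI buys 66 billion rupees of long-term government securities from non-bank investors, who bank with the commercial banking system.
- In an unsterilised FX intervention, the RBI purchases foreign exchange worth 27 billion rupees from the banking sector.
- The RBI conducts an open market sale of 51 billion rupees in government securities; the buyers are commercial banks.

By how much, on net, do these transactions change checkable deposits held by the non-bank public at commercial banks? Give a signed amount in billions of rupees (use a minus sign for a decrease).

Asset sale (to non-banks) 3 billion rupees: non-bank counterparties' bank balances fall → −3B.
Government account inflow 32 billion rupees: non-bank counterparties' bank balances fall → −32B.
Asset purchase (from non-banks) 66 billion rupees: non-bank counterparties' bank balances rise → +66B.
FX purchase 27 billion rupees: the counterparty is a bank, so public deposits are unchanged → 0.
OMO sale (to banks) 51 billion rupees: the counterparty is a bank, so public deposits are unchanged → 0.
Net: −3 − 32 + 66 + 0 + 0 = +31 billion.

+31 billion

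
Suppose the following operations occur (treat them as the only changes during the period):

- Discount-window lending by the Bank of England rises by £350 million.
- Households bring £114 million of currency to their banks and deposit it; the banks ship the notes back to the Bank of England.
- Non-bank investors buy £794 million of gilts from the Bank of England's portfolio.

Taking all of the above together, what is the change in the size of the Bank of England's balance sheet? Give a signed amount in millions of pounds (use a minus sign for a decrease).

Bank of England balance sheet:
  Assets:      Securities −£794M, Loans to banks +£350M
  Liabilities: Bank reserves −£330M, Currency in circulation −£114M
Change in total Bank of England assets = -£444 million.

-£444 million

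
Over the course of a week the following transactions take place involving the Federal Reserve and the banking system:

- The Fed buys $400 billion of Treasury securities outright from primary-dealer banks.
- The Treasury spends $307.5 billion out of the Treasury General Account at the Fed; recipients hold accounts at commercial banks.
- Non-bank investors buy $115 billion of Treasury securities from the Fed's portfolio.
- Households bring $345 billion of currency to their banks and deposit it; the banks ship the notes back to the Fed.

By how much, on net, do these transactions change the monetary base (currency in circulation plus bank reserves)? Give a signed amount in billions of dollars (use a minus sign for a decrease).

+$592.5 billion

OMO purchase (from banks) $400 billion: Fed balance sheet expands → +$400B.
Government spending $307.5 billion: a non-base liability converts back to reserves → +$307.5B.
Asset sale (to non-banks) $115 billion: Fed balance sheet contracts → −$115B.
Currency deposit $345 billion: just a shift between currency and reserves — both are base money → 0.
Net: 400 + 307.5 − 115 + 0 = +$592.5 billion.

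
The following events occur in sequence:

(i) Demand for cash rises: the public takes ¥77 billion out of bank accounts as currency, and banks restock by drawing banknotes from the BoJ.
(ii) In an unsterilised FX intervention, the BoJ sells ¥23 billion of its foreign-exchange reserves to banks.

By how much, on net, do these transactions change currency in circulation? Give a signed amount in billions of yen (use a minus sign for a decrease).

+¥77 billion

BoJ balance sheet:
  Assets:      Foreign assets −¥23B
  Liabilities: Bank reserves −¥100B, Currency in circulation +¥77B
Commercial banking system:
  Assets:      Reserves at CB −¥100B, Foreign assets +¥23B
  Liabilities: Checkable deposits −¥77B
So the change in currency in circulation is +¥77 billion.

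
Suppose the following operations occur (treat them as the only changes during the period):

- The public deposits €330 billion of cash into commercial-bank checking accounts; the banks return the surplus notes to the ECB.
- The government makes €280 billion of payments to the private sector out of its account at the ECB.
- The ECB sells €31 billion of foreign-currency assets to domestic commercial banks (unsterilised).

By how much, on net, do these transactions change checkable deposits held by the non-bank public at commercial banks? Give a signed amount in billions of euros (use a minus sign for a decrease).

Currency deposit €330 billion: non-bank counterparties' bank balances rise → +€330B.
Government spending €280 billion: non-bank counterparties' bank balances rise → +€280B.
FX sale €31 billion: the counterparty is a bank, so public deposits are unchanged → 0.
Net: 330 + 280 + 0 = +€610 billion.

+€610 billion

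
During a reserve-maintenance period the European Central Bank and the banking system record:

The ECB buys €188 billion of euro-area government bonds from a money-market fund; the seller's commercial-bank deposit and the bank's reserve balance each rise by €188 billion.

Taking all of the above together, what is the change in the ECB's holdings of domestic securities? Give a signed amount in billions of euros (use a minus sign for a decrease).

+€188 billion

ECB balance sheet:
  Assets:      Securities +€188B
  Liabilities: Bank reserves +€188B
So the change in the ECB's holdings of domestic securities is +€188 billion.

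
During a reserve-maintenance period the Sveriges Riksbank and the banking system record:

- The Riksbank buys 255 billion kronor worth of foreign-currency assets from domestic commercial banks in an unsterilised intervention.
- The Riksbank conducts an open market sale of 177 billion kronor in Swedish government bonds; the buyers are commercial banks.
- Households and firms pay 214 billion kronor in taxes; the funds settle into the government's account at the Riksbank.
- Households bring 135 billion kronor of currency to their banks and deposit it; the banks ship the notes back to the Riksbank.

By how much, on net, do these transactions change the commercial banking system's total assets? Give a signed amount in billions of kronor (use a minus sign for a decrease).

Riksbank balance sheet:
  Assets:      Securities −177B, Foreign assets +255B
  Liabilities: Bank reserves −1B, Currency in circulation −135B, Government deposits +214B
Commercial banking system:
  Assets:      Reserves at CB −1B, Securities +177B, Foreign assets −255B
  Liabilities: Checkable deposits −79B
Change in total bank assets = -79 billion.

-79 billion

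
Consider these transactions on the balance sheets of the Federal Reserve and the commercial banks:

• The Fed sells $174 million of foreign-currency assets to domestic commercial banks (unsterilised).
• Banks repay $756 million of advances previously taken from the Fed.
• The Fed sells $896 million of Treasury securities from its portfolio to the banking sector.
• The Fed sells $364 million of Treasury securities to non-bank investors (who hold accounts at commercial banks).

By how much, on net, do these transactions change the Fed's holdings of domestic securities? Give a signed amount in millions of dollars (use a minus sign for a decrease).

FX sale $174 million: the Fed's securities portfolio is untouched → 0.
Discount-window repayment $756 million: the Fed's securities portfolio is untouched → 0.
OMO sale (to banks) $896 million: securities removed from the Fed's portfolio → −$896M.
Asset sale (to non-banks) $364 million: securities removed from the Fed's portfolio → −$364M.
Net: 0 + 0 − 896 − 364 = -$1260 million.

-$1260 million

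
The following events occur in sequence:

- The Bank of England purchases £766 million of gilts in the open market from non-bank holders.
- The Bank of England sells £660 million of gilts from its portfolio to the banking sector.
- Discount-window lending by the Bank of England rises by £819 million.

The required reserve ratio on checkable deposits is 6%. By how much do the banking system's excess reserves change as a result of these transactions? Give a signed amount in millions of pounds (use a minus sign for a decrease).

+£879.04 million

Asset purchase (from non-banks) £766 million: reserves +£766M, deposits +£766M.
OMO sale (to banks) £660 million: reserves −£660M, deposits 0.
Discount-window loan £819 million: reserves +£819M, deposits 0.
Totals: Δreserves = +£925M, Δdeposits = +£766M.
Δrequired reserves = 6% × +£766M = +£45.96M.
Δexcess reserves = Δreserves − Δrequired = +£925M − (+£45.96M) = +£879.04 million.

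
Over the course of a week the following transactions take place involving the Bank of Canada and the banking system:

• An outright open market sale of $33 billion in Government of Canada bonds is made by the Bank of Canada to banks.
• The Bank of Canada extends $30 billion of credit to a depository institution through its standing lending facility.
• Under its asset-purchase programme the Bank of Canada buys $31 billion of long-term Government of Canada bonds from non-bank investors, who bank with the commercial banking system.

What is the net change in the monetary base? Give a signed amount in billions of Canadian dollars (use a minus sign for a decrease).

+$28 billion

OMO sale (to banks) $33 billion: Bank of Canada balance sheet contracts → −$33B.
Discount-window loan $30 billion: Bank of Canada balance sheet expands → +$30B.
Asset purchase (from non-banks) $31 billion: Bank of Canada balance sheet expands → +$31B.
Net: −33 + 30 + 31 = +$28 billion.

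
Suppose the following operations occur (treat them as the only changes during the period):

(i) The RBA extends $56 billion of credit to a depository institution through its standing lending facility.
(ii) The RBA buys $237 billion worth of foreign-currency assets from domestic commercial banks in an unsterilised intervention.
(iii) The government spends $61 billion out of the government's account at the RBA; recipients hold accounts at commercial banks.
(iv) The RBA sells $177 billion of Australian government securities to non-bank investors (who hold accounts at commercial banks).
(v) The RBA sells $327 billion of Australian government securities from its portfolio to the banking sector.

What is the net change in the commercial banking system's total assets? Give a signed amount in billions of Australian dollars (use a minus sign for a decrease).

-$60 billion

Discount-window loan $56 billion: bank balance sheets expand → +$56B.
FX purchase $237 billion: just an asset swap on bank balance sheets → 0.
Government spending $61 billion: bank balance sheets expand → +$61B.
Asset sale (to non-banks) $177 billion: bank balance sheets shrink → −$177B.
OMO sale (to banks) $327 billion: just an asset swap on bank balance sheets → 0.
Net: 56 + 0 + 61 − 177 + 0 = -$60 billion.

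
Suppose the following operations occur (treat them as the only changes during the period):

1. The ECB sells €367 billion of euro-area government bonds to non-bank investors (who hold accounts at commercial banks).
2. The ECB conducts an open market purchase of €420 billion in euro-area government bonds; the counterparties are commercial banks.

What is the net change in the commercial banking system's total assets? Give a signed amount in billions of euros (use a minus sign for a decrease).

Asset sale (to non-banks) €367 billion: bank balance sheets shrink → −€367B.
OMO purchase (from banks) €420 billion: just an asset swap on bank balance sheets → 0.
Net: −367 + 0 = -€367 billion.

-€367 billion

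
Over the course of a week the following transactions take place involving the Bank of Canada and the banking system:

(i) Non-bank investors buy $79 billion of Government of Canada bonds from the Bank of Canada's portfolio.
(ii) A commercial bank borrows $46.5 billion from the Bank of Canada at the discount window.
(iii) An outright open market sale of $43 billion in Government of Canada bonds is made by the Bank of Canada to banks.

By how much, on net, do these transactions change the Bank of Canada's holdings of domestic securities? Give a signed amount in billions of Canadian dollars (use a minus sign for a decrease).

Bank of Canada balance sheet:
  Assets:      Securities −$122B, Loans to banks +$46.5B
  Liabilities: Bank reserves −$75.5B
Commercial banking system:
  Assets:      Reserves at CB −$75.5B, Securities +$43B
  Liabilities: Checkable deposits −$79B, Borrowings from CB +$46.5B
So the change in the Bank of Canada's holdings of domestic securities is -$122 billion.

-$122 billion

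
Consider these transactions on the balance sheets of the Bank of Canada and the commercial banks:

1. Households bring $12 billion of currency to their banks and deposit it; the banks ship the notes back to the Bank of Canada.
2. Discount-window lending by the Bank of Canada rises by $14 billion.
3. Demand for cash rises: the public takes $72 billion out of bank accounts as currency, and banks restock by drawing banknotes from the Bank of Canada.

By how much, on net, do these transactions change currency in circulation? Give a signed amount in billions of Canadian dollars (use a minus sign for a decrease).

+$60 billion

Bank of Canada balance sheet:
  Assets:      Loans to banks +$14B
  Liabilities: Bank reserves −$46B, Currency in circulation +$60B
Commercial banking system:
  Assets:      Reserves at CB −$46B
  Liabilities: Checkable deposits −$60B, Borrowings from CB +$14B
So the change in currency in circulation is +$60 billion.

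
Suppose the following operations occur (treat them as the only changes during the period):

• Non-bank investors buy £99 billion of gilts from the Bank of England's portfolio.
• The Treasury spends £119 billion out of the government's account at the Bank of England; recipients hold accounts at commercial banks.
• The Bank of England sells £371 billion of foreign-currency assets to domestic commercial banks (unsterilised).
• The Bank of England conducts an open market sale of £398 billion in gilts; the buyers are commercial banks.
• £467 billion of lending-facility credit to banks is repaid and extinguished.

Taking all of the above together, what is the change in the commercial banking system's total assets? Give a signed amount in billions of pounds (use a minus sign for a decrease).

-£447 billion

Bank of England balance sheet:
  Assets:      Securities −£497B, Loans to banks −£467B, Foreign assets −£371B
  Liabilities: Bank reserves −£1216B, Government deposits −£119B
Commercial banking system:
  Assets:      Reserves at CB −£1216B, Securities +£398B, Foreign assets +£371B
  Liabilities: Checkable deposits +£20B, Borrowings from CB −£467B
Change in total bank assets = -£447 billion.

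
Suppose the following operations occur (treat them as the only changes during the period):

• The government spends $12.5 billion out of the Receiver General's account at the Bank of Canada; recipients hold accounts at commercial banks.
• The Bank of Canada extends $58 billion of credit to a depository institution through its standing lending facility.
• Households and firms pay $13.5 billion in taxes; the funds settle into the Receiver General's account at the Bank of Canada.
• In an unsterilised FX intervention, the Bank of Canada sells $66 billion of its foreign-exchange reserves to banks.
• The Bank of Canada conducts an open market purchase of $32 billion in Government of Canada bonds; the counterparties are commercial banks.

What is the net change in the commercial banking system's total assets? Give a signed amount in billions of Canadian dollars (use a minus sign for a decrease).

+$57 billion

Government spending $12.5 billion: bank balance sheets expand → +$12.5B.
Discount-window loan $58 billion: bank balance sheets expand → +$58B.
Government account inflow $13.5 billion: bank balance sheets shrink → −$13.5B.
FX sale $66 billion: just an asset swap on bank balance sheets → 0.
OMO purchase (from banks) $32 billion: just an asset swap on bank balance sheets → 0.
Net: 12.5 + 58 − 13.5 + 0 + 0 = +$57 billion.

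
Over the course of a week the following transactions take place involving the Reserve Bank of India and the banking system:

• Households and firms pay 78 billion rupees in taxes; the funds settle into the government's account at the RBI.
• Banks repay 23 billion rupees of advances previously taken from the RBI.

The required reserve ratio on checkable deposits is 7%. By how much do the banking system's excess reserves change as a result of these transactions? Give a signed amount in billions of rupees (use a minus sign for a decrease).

Government account inflow 78 billion rupees: reserves −78B, deposits −78B.
Discount-window repayment 23 billion rupees: reserves −23B, deposits 0.
Totals: Δreserves = −101B, Δdeposits = −78B.
Δrequired reserves = 7% × −78B = −5.46B.
Δexcess reserves = Δreserves − Δrequired = −101B − (−5.46B) = -95.54 billion.

-95.54 billion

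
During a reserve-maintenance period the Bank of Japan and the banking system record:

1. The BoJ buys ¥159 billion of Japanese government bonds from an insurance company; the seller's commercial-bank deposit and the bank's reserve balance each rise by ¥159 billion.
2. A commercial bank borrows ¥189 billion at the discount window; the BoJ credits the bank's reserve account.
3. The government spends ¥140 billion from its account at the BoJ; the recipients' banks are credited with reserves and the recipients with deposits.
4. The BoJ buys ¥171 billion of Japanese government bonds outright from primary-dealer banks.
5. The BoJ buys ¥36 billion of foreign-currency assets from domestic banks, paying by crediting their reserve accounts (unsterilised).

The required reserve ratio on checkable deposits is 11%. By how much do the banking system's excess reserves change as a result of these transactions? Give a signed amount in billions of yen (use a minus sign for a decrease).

+¥662.11 billion

Asset purchase (from non-banks) ¥159 billion: reserves +¥159B, deposits +¥159B.
Discount-window loan ¥189 billion: reserves +¥189B, deposits 0.
Government spending ¥140 billion: reserves +¥140B, deposits +¥140B.
OMO purchase (from banks) ¥171 billion: reserves +¥171B, deposits 0.
FX purchase ¥36 billion: reserves +¥36B, deposits 0.
Totals: Δreserves = +¥695B, Δdeposits = +¥299B.
Δrequired reserves = 11% × +¥299B = +¥32.89B.
Δexcess reserves = Δreserves − Δrequired = +¥695B − (+¥32.89B) = +¥662.11 billion.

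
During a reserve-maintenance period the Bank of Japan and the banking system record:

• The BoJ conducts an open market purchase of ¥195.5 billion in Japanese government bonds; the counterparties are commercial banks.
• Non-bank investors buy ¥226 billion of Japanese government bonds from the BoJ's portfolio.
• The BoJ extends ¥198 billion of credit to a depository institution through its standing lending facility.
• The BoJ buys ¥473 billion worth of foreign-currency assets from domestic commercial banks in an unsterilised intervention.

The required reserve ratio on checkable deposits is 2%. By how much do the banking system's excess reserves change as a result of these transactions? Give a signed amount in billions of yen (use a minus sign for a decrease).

OMO purchase (from banks) ¥195.5 billion: reserves +¥195.5B, deposits 0.
Asset sale (to non-banks) ¥226 billion: reserves −¥226B, deposits −¥226B.
Discount-window loan ¥198 billion: reserves +¥198B, deposits 0.
FX purchase ¥473 billion: reserves +¥473B, deposits 0.
Totals: Δreserves = +¥640.5B, Δdeposits = −¥226B.
Δrequired reserves = 2% × −¥226B = −¥4.52B.
Δexcess reserves = Δreserves − Δrequired = +¥640.5B − (−¥4.52B) = +¥645.02 billion.

+¥645.02 billion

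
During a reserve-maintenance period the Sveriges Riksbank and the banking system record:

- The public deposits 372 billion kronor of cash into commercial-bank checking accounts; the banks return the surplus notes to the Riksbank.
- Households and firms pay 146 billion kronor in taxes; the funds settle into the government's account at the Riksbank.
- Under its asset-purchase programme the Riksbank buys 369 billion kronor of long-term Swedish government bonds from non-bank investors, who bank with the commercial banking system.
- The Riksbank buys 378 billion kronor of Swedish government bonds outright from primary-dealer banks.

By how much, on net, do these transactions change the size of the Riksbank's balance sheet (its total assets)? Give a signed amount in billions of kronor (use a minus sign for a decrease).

+747 billion

Currency deposit 372 billion kronor: only the composition of liabilities changes → 0.
Government account inflow 146 billion kronor: only the composition of liabilities changes → 0.
Asset purchase (from non-banks) 369 billion kronor: a Riksbank asset is acquired → +369B.
OMO purchase (from banks) 378 billion kronor: a Riksbank asset is acquired → +378B.
Net: 0 + 0 + 369 + 378 = +747 billion.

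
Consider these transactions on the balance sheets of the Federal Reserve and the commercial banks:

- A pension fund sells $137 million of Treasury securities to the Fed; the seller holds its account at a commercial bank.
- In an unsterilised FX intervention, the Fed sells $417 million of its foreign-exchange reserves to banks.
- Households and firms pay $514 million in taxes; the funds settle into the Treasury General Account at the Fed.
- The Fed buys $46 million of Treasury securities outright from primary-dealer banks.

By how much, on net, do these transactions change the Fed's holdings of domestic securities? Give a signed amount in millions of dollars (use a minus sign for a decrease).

+$183 million

Asset purchase (from non-banks) $137 million: securities added to the Fed's portfolio → +$137M.
FX sale $417 million: the Fed's securities portfolio is untouched → 0.
Government account inflow $514 million: the Fed's securities portfolio is untouched → 0.
OMO purchase (from banks) $46 million: securities added to the Fed's portfolio → +$46M.
Net: 137 + 0 + 0 + 46 = +$183 million.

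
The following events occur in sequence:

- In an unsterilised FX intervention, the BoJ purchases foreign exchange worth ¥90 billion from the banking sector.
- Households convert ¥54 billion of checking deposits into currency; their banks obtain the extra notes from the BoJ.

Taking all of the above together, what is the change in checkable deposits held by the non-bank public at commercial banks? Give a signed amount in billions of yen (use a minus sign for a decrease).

-¥54 billion

BoJ balance sheet:
  Assets:      Foreign assets +¥90B
  Liabilities: Bank reserves +¥36B, Currency in circulation +¥54B
Commercial banking system:
  Assets:      Reserves at CB +¥36B, Foreign assets −¥90B
  Liabilities: Checkable deposits −¥54B
So the change in checkable deposits held by the non-bank public at commercial banks is -¥54 billion.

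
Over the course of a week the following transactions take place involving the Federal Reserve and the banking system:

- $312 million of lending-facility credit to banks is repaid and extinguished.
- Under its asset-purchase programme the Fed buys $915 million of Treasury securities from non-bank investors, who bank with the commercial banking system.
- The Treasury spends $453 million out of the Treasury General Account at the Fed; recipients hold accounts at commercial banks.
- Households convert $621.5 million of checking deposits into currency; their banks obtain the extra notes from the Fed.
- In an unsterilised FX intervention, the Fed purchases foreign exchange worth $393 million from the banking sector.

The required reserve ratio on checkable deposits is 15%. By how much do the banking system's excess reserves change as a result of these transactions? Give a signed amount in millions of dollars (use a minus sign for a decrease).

+$715.525 million

Discount-window repayment $312 million: reserves −$312M, deposits 0.
Asset purchase (from non-banks) $915 million: reserves +$915M, deposits +$915M.
Government spending $453 million: reserves +$453M, deposits +$453M.
Currency withdrawal $621.5 million: reserves −$621.5M, deposits −$621.5M.
FX purchase $393 million: reserves +$393M, deposits 0.
Totals: Δreserves = +$827.5M, Δdeposits = +$746.5M.
Δrequired reserves = 15% × +$746.5M = +$111.975M.
Δexcess reserves = Δreserves − Δrequired = +$827.5M − (+$111.975M) = +$715.525 million.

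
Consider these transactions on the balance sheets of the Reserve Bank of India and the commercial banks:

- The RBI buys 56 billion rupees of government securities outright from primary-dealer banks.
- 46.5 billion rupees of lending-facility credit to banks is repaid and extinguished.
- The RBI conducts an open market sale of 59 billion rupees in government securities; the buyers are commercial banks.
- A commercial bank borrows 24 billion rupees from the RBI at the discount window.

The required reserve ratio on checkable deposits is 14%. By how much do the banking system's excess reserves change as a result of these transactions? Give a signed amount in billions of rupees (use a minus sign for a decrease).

-25.5 billion

OMO purchase (from banks) 56 billion rupees: reserves +56B, deposits 0.
Discount-window repayment 46.5 billion rupees: reserves −46.5B, deposits 0.
OMO sale (to banks) 59 billion rupees: reserves −59B, deposits 0.
Discount-window loan 24 billion rupees: reserves +24B, deposits 0.
Totals: Δreserves = −25.5B, Δdeposits = 0.
Δrequired reserves = 14% × 0 = 0.
Δexcess reserves = Δreserves − Δrequired = −25.5B − (0) = -25.5 billion.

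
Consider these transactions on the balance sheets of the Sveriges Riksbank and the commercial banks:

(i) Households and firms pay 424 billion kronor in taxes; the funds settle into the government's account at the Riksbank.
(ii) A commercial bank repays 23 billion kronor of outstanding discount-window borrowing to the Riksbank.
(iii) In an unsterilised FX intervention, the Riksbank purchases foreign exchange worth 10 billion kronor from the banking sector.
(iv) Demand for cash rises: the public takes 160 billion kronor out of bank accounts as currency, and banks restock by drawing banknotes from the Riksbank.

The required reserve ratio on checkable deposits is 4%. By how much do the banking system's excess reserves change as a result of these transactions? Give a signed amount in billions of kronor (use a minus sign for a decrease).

Government account inflow 424 billion kronor: reserves −424B, deposits −424B.
Discount-window repayment 23 billion kronor: reserves −23B, deposits 0.
FX purchase 10 billion kronor: reserves +10B, deposits 0.
Currency withdrawal 160 billion kronor: reserves −160B, deposits −160B.
Totals: Δreserves = −597B, Δdeposits = −584B.
Δrequired reserves = 4% × −584B = −23.36B.
Δexcess reserves = Δreserves − Δrequired = −597B − (−23.36B) = -573.64 billion.

-573.64 billion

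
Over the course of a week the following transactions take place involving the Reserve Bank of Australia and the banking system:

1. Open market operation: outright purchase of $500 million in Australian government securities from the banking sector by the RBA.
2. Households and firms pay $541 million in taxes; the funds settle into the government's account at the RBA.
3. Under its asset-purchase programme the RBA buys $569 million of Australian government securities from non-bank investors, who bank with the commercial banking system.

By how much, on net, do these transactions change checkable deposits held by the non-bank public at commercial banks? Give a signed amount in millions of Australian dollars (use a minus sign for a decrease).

+$28 million

OMO purchase (from banks) $500 million: the counterparty is a bank, so public deposits are unchanged → 0.
Government account inflow $541 million: non-bank counterparties' bank balances fall → −$541M.
Asset purchase (from non-banks) $569 million: non-bank counterparties' bank balances rise → +$569M.
Net: 0 − 541 + 569 = +$28 million.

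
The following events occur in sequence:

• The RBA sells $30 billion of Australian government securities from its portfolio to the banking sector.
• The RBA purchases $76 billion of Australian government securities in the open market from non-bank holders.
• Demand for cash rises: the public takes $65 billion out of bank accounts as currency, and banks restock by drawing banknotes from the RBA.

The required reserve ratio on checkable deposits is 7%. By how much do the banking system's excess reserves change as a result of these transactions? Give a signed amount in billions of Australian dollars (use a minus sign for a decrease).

OMO sale (to banks) $30 billion: reserves −$30B, deposits 0.
Asset purchase (from non-banks) $76 billion: reserves +$76B, deposits +$76B.
Currency withdrawal $65 billion: reserves −$65B, deposits −$65B.
Totals: Δreserves = −$19B, Δdeposits = +$11B.
Δrequired reserves = 7% × +$11B = +$0.77B.
Δexcess reserves = Δreserves − Δrequired = −$19B − (+$0.77B) = -$19.77 billion.

-$19.77 billion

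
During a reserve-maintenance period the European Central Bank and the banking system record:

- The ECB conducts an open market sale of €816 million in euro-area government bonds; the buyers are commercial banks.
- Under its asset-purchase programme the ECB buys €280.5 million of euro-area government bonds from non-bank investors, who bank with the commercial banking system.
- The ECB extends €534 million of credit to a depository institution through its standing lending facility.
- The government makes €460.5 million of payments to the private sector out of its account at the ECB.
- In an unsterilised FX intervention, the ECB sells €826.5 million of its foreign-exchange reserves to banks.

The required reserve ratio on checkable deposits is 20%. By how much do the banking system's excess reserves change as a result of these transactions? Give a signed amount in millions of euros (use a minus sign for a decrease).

OMO sale (to banks) €816 million: reserves −€816M, deposits 0.
Asset purchase (from non-banks) €280.5 million: reserves +€280.5M, deposits +€280.5M.
Discount-window loan €534 million: reserves +€534M, deposits 0.
Government spending €460.5 million: reserves +€460.5M, deposits +€460.5M.
FX sale €826.5 million: reserves −€826.5M, deposits 0.
Totals: Δreserves = −€367.5M, Δdeposits = +€741M.
Δrequired reserves = 20% × +€741M = +€148.2M.
Δexcess reserves = Δreserves − Δrequired = −€367.5M − (+€148.2M) = -€515.7 million.

-€515.7 million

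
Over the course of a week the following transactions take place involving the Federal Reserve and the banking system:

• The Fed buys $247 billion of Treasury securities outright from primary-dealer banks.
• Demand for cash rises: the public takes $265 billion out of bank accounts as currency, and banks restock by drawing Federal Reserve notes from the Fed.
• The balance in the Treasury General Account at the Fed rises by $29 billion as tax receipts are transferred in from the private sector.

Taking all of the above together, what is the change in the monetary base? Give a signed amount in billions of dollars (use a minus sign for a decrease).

+$218 billion

OMO purchase (from banks) $247 billion: Fed balance sheet expands → +$247B.
Currency withdrawal $265 billion: just a shift between currency and reserves — both are base money → 0.
Government account inflow $29 billion: reserves shift to a non-base liability → −$29B.
Net: 247 + 0 − 29 = +$218 billion.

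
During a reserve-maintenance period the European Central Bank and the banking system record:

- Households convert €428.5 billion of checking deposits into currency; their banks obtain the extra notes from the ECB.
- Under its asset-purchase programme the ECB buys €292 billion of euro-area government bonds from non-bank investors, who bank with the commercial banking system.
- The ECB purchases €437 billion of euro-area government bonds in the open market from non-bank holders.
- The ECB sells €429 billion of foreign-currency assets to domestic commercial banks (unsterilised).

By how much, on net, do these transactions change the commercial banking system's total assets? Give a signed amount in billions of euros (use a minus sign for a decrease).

+€300.5 billion

Currency withdrawal €428.5 billion: bank balance sheets shrink → −€428.5B.
Asset purchase (from non-banks) €292 billion: bank balance sheets expand → +€292B.
Asset purchase (from non-banks) €437 billion: bank balance sheets expand → +€437B.
FX sale €429 billion: just an asset swap on bank balance sheets → 0.
Net: −428.5 + 292 + 437 + 0 = +€300.5 billion.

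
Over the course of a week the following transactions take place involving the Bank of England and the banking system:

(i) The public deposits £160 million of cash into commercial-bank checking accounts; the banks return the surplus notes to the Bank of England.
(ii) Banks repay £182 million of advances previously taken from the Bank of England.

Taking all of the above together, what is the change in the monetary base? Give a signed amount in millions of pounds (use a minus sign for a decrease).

Bank of England balance sheet:
  Assets:      Loans to banks −£182M
  Liabilities: Bank reserves −£22M, Currency in circulation −£160M
Commercial banking system:
  Assets:      Reserves at CB −£22M
  Liabilities: Checkable deposits +£160M, Borrowings from CB −£182M
Monetary base = currency + reserves: −£160M + (−£22M) = -£182 million.

-£182 million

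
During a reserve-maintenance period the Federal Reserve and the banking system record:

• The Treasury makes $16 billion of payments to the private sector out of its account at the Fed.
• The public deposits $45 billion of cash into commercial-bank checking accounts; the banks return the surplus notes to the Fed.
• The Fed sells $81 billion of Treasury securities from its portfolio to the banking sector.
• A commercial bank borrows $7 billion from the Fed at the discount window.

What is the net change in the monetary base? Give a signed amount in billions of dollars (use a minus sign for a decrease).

Fed balance sheet:
  Assets:      Securities −$81B, Loans to banks +$7B
  Liabilities: Bank reserves −$13B, Currency in circulation −$45B, Government deposits −$16B
Commercial banking system:
  Assets:      Reserves at CB −$13B, Securities +$81B
  Liabilities: Checkable deposits +$61B, Borrowings from CB +$7B
Monetary base = currency + reserves: −$45B + (−$13B) = -$58 billion.

-$58 billion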